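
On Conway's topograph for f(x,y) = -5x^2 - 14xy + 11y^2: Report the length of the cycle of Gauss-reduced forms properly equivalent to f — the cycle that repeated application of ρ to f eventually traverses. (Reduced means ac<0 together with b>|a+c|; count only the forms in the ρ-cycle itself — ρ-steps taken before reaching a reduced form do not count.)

D = 416, ⌊√D⌋ = 20
descent: ρ → (11,14,-5)  [lands on river]
river: ρ → (-5,16,8)
river: ρ → (8,16,-5)
river: ρ → (-5,14,11)
river: ρ → (11,8,-8)
river: ρ → (-8,8,11)
ρ-cycle length = 6 (tail of 1 descent step not counted)

6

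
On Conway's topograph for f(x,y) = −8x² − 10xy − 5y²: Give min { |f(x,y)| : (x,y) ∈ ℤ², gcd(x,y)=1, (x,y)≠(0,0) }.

translate: b→-6 (≡10 mod 16), so (8,10,5)→(8,-6,3)
flip: (8,-6,3)→(3,6,8)
translate: b→0 (≡6 mod 6), so (3,6,8)→(3,0,5)
reduced (well bottom): (3,0,5) with a≤c, −a<b≤a
well minimum |f| = |-3| = 3 (negative-definite)

3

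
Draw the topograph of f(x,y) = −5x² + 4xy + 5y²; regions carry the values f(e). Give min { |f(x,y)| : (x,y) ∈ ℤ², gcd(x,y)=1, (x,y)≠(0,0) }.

river: ρ → (5,6,-4)
river: ρ → (-4,10,1)
river: ρ → (1,10,-4)
river: ρ → (-4,6,5)
river: ρ → (5,4,-5)
river: ρ → (-5,6,4)
river: ρ → (4,10,-1)
river: ρ → (-1,10,4)
river: ρ → (4,6,-5)
river: ρ → (-5,4,5)
closes: descent 0, river 10
min |a| on river = 1

1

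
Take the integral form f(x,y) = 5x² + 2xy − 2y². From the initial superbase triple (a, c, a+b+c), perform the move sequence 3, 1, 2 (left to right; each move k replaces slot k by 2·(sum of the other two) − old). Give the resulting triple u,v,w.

start (5,-2,5) = (f(1,0),f(0,1),f(1,1))
replace slot 3: 2·(5+(-2)) − 5 = 1 → (5,-2,1)
replace slot 1: 2·((-2)+1) − 5 = -7 → (-7,-2,1)
replace slot 2: 2·((-7)+1) − (-2) = -10 → (-7,-10,1)

-7,-10,1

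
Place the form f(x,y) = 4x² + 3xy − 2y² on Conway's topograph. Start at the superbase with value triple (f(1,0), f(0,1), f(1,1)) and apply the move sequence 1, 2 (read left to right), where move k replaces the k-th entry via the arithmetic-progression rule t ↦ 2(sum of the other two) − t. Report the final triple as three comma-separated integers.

start (4,-2,5) = (f(1,0),f(0,1),f(1,1))
replace slot 1: 2·((-2)+5) − 4 = 2 → (2,-2,5)
replace slot 2: 2·(2+5) − (-2) = 16 → (2,16,5)

2,16,5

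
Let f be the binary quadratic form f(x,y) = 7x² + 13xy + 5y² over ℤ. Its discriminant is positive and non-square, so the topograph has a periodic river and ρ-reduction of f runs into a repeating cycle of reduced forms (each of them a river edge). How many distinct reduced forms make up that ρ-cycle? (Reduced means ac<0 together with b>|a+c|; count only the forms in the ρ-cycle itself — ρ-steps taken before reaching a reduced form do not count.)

D = 29, ⌊√D⌋ = 5
descent: ρ → (5,-3,-1)
descent: ρ → (-1,5,1)  [lands on river]
river: ρ → (1,5,-1)
ρ-cycle length = 2 (tail of 2 descent steps not counted)

2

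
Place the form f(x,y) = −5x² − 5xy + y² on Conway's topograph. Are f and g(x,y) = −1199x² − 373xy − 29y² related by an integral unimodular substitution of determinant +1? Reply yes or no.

D₁ = 45, D₂ = 45
river cycle of f (length 2): (1, 5, -5), (-5, 5, 1)
river cycle of g (length 2): (-5, 5, 1), (1, 5, -5)
cycles coincide ⇒ equivalent

yes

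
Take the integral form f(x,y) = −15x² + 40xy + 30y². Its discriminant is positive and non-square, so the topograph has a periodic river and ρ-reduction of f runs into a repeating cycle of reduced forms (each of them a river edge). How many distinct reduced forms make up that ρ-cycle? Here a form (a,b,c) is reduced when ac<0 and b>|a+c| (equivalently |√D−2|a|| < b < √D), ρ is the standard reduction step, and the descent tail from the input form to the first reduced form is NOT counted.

D = 3400, ⌊√D⌋ = 58
river: ρ → (30,20,-25)
river: ρ → (-25,30,25)
river: ρ → (25,20,-30)
river: ρ → (-30,40,15)
river: ρ → (15,50,-15)
river: ρ → (-15,40,30)
ρ-cycle length = 6 (tail of 0 descent steps not counted)

6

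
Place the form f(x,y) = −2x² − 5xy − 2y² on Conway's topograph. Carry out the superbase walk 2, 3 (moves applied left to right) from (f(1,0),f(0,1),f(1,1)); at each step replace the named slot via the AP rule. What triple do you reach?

start (-2,-2,-9) = (f(1,0),f(0,1),f(1,1))
replace slot 2: 2·((-2)+(-9)) − (-2) = -20 → (-2,-20,-9)
replace slot 3: 2·((-2)+(-20)) − (-9) = -35 → (-2,-20,-35)

-2,-20,-35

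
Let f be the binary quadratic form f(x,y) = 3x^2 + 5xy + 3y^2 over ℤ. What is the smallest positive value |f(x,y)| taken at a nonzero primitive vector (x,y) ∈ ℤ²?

translate: b→-1 (≡5 mod 6), so (3,5,3)→(3,-1,1)
flip: (3,-1,1)→(1,1,3)
reduced (well bottom): (1,1,3) with a≤c, −a<b≤a
well minimum = a = 1

1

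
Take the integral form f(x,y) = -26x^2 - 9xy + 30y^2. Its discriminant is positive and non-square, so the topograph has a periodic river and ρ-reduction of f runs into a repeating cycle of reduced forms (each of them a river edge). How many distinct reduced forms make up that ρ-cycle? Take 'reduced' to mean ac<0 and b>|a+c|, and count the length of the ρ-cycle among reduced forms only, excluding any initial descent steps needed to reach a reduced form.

D = 3201, ⌊√D⌋ = 56
descent: ρ → (30,9,-26)  [lands on river]
river: ρ → (-26,43,13)
river: ρ → (13,35,-38)
river: ρ → (-38,41,10)
river: ρ → (10,39,-42)
river: ρ → (-42,45,7)
river: ρ → (7,53,-14)
river: ρ → (-14,31,40)
river: ρ → (40,49,-5)
river: ρ → (-5,51,30)
ρ-cycle length = 10 (tail of 1 descent step not counted)

10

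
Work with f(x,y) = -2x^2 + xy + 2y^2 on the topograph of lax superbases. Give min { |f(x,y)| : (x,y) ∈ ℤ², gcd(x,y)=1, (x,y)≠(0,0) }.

river: ρ → (2,3,-1)
river: ρ → (-1,3,2)
river: ρ → (2,1,-2)
river: ρ → (-2,3,1)
river: ρ → (1,3,-2)
river: ρ → (-2,1,2)
closes: descent 0, river 6
min |a| on river = 1

1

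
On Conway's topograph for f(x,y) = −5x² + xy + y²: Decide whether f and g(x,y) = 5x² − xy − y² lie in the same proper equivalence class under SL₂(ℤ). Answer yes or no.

D₁ = 21, D₂ = 21
river cycle of f (length 2): (1, 3, -3), (-3, 3, 1)
river cycle of g (length 2): (-1, 3, 3), (3, 3, -1)
cycles differ ⇒ inequivalent

no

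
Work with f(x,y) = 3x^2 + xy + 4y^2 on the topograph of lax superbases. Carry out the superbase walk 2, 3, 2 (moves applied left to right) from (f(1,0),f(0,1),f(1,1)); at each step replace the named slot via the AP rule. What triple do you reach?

start (3,4,8) = (f(1,0),f(0,1),f(1,1))
replace slot 2: 2·(3+8) − 4 = 18 → (3,18,8)
replace slot 3: 2·(3+18) − 8 = 34 → (3,18,34)
replace slot 2: 2·(3+34) − 18 = 56 → (3,56,34)

3,56,34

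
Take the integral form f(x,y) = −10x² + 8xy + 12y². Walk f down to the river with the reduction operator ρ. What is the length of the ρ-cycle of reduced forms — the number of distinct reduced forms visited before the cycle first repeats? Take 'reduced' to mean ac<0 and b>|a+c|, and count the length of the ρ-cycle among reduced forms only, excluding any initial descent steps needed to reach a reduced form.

D = 544, ⌊√D⌋ = 23
river: ρ → (12,16,-6)
river: ρ → (-6,20,6)
river: ρ → (6,16,-12)
river: ρ → (-12,8,10)
river: ρ → (10,12,-10)
river: ρ → (-10,8,12)
ρ-cycle length = 6 (tail of 0 descent steps not counted)

6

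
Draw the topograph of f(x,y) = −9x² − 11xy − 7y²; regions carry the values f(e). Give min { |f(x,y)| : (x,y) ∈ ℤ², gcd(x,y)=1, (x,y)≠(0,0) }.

translate: b→-7 (≡11 mod 18), so (9,11,7)→(9,-7,5)
flip: (9,-7,5)→(5,7,9)
translate: b→-3 (≡7 mod 10), so (5,7,9)→(5,-3,7)
reduced (well bottom): (5,-3,7) with a≤c, −a<b≤a
well minimum |f| = |-5| = 5 (negative-definite)

5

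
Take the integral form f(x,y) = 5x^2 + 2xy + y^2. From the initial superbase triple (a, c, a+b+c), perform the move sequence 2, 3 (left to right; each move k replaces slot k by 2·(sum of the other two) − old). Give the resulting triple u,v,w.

start (5,1,8) = (f(1,0),f(0,1),f(1,1))
replace slot 2: 2·(5+8) − 1 = 25 → (5,25,8)
replace slot 3: 2·(5+25) − 8 = 52 → (5,25,52)

5,25,52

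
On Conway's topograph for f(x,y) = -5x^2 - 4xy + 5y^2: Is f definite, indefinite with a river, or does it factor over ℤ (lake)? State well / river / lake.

D = b²−4ac = (-4)² − 4·(-5)·5 = 116
D > 0 non-square ⇒ indefinite ⇒ periodic river

river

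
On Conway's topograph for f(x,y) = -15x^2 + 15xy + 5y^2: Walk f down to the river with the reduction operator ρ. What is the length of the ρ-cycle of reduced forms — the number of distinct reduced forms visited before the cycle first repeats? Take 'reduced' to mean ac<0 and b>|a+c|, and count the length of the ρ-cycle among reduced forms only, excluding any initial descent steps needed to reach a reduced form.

D = 525, ⌊√D⌋ = 22
river: ρ → (5,15,-15)
river: ρ → (-15,15,5)
ρ-cycle length = 2 (tail of 0 descent steps not counted)

2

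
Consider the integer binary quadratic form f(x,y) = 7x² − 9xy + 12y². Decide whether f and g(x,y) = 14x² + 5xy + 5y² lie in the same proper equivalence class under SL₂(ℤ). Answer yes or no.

D₁ = -255, D₂ = -255
f: translate: b→5 (≡-9 mod 14), so (7,-9,12)→(7,5,10)
f: reduced (well bottom): (7,5,10) with a≤c, −a<b≤a
g: flip: (14,5,5)→(5,-5,14)
g: translate: b→5 (≡-5 mod 10), so (5,-5,14)→(5,5,14)
g: reduced (well bottom): (5,5,14) with a≤c, −a<b≤a
reduced forms (7, 5, 10) vs (5, 5, 14) ⇒ inequivalent

no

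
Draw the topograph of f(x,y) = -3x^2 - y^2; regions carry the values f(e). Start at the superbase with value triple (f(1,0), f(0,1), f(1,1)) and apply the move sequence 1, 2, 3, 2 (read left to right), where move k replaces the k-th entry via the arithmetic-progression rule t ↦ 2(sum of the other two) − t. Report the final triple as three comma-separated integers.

start (-3,-1,-4) = (f(1,0),f(0,1),f(1,1))
replace slot 1: 2·((-1)+(-4)) − (-3) = -7 → (-7,-1,-4)
replace slot 2: 2·((-7)+(-4)) − (-1) = -21 → (-7,-21,-4)
replace slot 3: 2·((-7)+(-21)) − (-4) = -52 → (-7,-21,-52)
replace slot 2: 2·((-7)+(-52)) − (-21) = -97 → (-7,-97,-52)

-7,-97,-52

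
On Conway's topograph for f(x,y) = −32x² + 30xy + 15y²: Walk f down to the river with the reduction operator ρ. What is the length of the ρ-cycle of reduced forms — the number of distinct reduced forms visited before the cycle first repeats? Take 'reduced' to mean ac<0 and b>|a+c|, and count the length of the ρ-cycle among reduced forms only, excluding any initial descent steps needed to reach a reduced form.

D = 2820, ⌊√D⌋ = 53
river: ρ → (15,30,-32)
river: ρ → (-32,34,13)
river: ρ → (13,44,-17)
river: ρ → (-17,24,33)
river: ρ → (33,42,-8)
river: ρ → (-8,38,43)
river: ρ → (43,48,-3)
river: ρ → (-3,48,43)
river: ρ → (43,38,-8)
river: ρ → (-8,42,33)
river: ρ → (33,24,-17)
river: ρ → (-17,44,13)
river: ρ → (13,34,-32)
river: ρ → (-32,30,15)
ρ-cycle length = 14 (tail of 0 descent steps not counted)

14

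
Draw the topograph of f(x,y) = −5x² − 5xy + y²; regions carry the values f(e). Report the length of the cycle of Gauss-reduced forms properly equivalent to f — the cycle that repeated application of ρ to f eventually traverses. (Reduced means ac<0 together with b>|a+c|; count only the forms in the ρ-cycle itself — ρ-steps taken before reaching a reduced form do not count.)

D = 45, ⌊√D⌋ = 6
descent: ρ → (1,5,-5)  [lands on river]
river: ρ → (-5,5,1)
ρ-cycle length = 2 (tail of 1 descent step not counted)

2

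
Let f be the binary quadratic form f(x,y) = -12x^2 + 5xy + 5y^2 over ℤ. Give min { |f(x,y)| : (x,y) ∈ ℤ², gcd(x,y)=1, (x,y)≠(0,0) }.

descent: ρ → (5,15,-2)  [lands on river]
river: ρ → (-2,13,12)
river: ρ → (12,11,-3)
river: ρ → (-3,13,8)
river: ρ → (8,3,-8)
river: ρ → (-8,13,3)
river: ρ → (3,11,-12)
river: ρ → (-12,13,2)
river: ρ → (2,15,-5)
river: ρ → (-5,15,2)
river: ρ → (2,13,-12)
river: ρ → (-12,11,3)
river: ρ → (3,13,-8)
river: ρ → (-8,3,8)
river: ρ → (8,13,-3)
river: ρ → (-3,11,12)
river: ρ → (12,13,-2)
river: ρ → (-2,15,5)
closes: descent 1, river 18
min |a| on river = 2

2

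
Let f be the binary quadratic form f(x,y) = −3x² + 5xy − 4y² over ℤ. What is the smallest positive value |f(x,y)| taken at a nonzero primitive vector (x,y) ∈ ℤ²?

translate: b→1 (≡-5 mod 6), so (3,-5,4)→(3,1,2)
flip: (3,1,2)→(2,-1,3)
reduced (well bottom): (2,-1,3) with a≤c, −a<b≤a
well minimum |f| = |-2| = 2 (negative-definite)

2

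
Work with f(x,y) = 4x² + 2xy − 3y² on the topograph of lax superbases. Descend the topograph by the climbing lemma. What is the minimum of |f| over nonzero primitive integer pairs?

river: ρ → (-3,4,3)
river: ρ → (3,2,-4)
river: ρ → (-4,6,1)
river: ρ → (1,6,-4)
river: ρ → (-4,2,3)
river: ρ → (3,4,-3)
river: ρ → (-3,2,4)
river: ρ → (4,6,-1)
river: ρ → (-1,6,4)
river: ρ → (4,2,-3)
closes: descent 0, river 10
min |a| on river = 1

1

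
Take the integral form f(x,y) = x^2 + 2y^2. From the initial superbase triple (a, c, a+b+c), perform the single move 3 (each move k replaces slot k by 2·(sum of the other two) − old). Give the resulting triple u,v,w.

start (1,2,3) = (f(1,0),f(0,1),f(1,1))
replace slot 3: 2·(1+2) − 3 = 3 → (1,2,3)

1,2,3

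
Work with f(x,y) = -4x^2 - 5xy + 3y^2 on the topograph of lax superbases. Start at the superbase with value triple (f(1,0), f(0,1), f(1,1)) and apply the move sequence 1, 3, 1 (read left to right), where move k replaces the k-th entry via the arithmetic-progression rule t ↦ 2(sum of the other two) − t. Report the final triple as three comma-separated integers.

start (-4,3,-6) = (f(1,0),f(0,1),f(1,1))
replace slot 1: 2·(3+(-6)) − (-4) = -2 → (-2,3,-6)
replace slot 3: 2·((-2)+3) − (-6) = 8 → (-2,3,8)
replace slot 1: 2·(3+8) − (-2) = 24 → (24,3,8)

24,3,8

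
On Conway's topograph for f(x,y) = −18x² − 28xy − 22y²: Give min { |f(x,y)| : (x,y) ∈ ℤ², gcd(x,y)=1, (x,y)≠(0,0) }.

translate: b→-8 (≡28 mod 36), so (18,28,22)→(18,-8,12)
flip: (18,-8,12)→(12,8,18)
reduced (well bottom): (12,8,18) with a≤c, −a<b≤a
well minimum |f| = |-12| = 12 (negative-definite)

12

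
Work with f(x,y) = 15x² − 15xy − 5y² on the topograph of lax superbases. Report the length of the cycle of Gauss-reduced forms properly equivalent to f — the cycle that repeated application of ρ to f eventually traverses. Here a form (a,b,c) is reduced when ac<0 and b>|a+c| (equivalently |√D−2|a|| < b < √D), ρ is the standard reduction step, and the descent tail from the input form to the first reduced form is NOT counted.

D = 525, ⌊√D⌋ = 22
descent: ρ → (-5,15,15)  [lands on river]
river: ρ → (15,15,-5)
ρ-cycle length = 2 (tail of 1 descent step not counted)

2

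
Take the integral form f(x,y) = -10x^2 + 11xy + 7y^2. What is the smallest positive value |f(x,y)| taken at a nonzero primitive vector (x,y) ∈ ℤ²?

river: ρ → (7,17,-4)
river: ρ → (-4,15,11)
river: ρ → (11,7,-8)
river: ρ → (-8,9,10)
river: ρ → (10,11,-7)
river: ρ → (-7,17,4)
river: ρ → (4,15,-11)
river: ρ → (-11,7,8)
river: ρ → (8,9,-10)
river: ρ → (-10,11,7)
closes: descent 0, river 10
min |a| on river = 4

4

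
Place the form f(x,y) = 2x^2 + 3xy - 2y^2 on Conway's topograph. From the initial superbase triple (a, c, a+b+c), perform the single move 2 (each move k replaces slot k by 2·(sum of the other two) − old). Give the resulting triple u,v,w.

start (2,-2,3) = (f(1,0),f(0,1),f(1,1))
replace slot 2: 2·(2+3) − (-2) = 12 → (2,12,3)

2,12,3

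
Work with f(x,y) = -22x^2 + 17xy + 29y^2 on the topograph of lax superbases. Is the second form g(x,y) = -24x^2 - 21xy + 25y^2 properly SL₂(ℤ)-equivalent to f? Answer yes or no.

D₁ = 2841, D₂ = 2841
river cycle of f (length 52): (29, 41, -10), (-10, 39, 33), (33, 27, -16), (-16, 37, 23), (23, 9, -30), (-30, 51, 2), (2, 53, -4), (-4, 51, 15), (15, 39, -22), (-22, 49, 5), … (42 more)
river cycle of g (length 52): (25, 21, -24), (-24, 27, 22), (22, 17, -29), (-29, 41, 10), (10, 39, -33), (-33, 27, 16), (16, 37, -23), (-23, 9, 30), (30, 51, -2), (-2, 53, 4), … (42 more)
cycles differ ⇒ inequivalent

no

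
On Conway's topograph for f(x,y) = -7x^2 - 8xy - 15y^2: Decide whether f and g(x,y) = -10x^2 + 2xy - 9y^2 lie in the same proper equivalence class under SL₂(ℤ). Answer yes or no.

D₁ = -356, D₂ = -356
f is negative-definite; reduce −f:
−f: translate: b→-6 (≡8 mod 14), so (7,8,15)→(7,-6,14)
−f: reduced (well bottom): (7,-6,14) with a≤c, −a<b≤a
flip sign back: reduced form of f is (-7,6,-14)
g is negative-definite; reduce −g:
−g: flip: (10,-2,9)→(9,2,10)
−g: reduced (well bottom): (9,2,10) with a≤c, −a<b≤a
flip sign back: reduced form of g is (-9,-2,-10)
reduced forms (-7, 6, -14) vs (-9, -2, -10) ⇒ inequivalent

no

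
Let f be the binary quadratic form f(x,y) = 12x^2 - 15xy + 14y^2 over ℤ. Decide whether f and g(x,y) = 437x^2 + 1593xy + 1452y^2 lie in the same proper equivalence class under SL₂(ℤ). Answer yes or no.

D₁ = -447, D₂ = -447
f: translate: b→9 (≡-15 mod 24), so (12,-15,14)→(12,9,11)
f: flip: (12,9,11)→(11,-9,12)
f: reduced (well bottom): (11,-9,12) with a≤c, −a<b≤a
g: translate: b→-155 (≡1593 mod 874), so (437,1593,1452)→(437,-155,14)
g: flip: (437,-155,14)→(14,155,437)
g: translate: b→-13 (≡155 mod 28), so (14,155,437)→(14,-13,11)
g: flip: (14,-13,11)→(11,13,14)
g: translate: b→-9 (≡13 mod 22), so (11,13,14)→(11,-9,12)
g: reduced (well bottom): (11,-9,12) with a≤c, −a<b≤a
reduced forms (11, -9, 12) vs (11, -9, 12) ⇒ equivalent

yes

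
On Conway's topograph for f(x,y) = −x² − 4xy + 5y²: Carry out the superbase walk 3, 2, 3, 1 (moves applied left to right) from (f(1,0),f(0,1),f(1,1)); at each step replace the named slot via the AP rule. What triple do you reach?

start (-1,5,0) = (f(1,0),f(0,1),f(1,1))
replace slot 3: 2·((-1)+5) − 0 = 8 → (-1,5,8)
replace slot 2: 2·((-1)+8) − 5 = 9 → (-1,9,8)
replace slot 3: 2·((-1)+9) − 8 = 8 → (-1,9,8)
replace slot 1: 2·(9+8) − (-1) = 35 → (35,9,8)

35,9,8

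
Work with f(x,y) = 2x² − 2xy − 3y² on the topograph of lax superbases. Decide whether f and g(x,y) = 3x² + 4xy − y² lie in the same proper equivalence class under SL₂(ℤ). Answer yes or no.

D₁ = 28, D₂ = 28
river cycle of f (length 4): (-3, 2, 2), (2, 2, -3), (-3, 4, 1), (1, 4, -3)
river cycle of g (length 4): (-1, 4, 3), (3, 2, -2), (-2, 2, 3), (3, 4, -1)
cycles differ ⇒ inequivalent

no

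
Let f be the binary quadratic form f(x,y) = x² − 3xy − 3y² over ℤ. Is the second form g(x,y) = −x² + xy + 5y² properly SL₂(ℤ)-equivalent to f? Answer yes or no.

D₁ = 21, D₂ = 21
river cycle of f (length 2): (-3, 3, 1), (1, 3, -3)
river cycle of g (length 2): (-1, 3, 3), (3, 3, -1)
cycles differ ⇒ inequivalent

no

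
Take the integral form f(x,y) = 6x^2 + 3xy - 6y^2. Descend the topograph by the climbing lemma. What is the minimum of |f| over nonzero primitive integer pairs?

river: ρ → (-6,9,3)
river: ρ → (3,9,-6)
river: ρ → (-6,3,6)
river: ρ → (6,9,-3)
river: ρ → (-3,9,6)
river: ρ → (6,3,-6)
closes: descent 0, river 6
min |a| on river = 3

3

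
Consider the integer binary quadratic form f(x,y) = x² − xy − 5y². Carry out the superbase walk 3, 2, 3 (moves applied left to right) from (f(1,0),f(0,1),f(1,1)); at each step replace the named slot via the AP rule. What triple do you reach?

start (1,-5,-5) = (f(1,0),f(0,1),f(1,1))
replace slot 3: 2·(1+(-5)) − (-5) = -3 → (1,-5,-3)
replace slot 2: 2·(1+(-3)) − (-5) = 1 → (1,1,-3)
replace slot 3: 2·(1+1) − (-3) = 7 → (1,1,7)

1,1,7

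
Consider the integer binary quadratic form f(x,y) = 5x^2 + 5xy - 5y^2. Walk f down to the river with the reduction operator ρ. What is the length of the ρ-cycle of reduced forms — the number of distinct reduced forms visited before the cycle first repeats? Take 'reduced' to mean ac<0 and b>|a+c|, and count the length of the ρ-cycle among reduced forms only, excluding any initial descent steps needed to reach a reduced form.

D = 125, ⌊√D⌋ = 11
river: ρ → (-5,5,5)
river: ρ → (5,5,-5)
ρ-cycle length = 2 (tail of 0 descent steps not counted)

2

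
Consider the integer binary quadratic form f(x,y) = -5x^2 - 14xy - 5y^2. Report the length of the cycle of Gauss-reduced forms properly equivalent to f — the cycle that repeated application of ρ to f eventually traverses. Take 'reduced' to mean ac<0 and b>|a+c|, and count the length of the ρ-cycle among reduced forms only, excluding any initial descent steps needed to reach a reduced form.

D = 96, ⌊√D⌋ = 9
descent: ρ → (-5,4,4)  [lands on river]
river: ρ → (4,4,-5)
river: ρ → (-5,6,3)
river: ρ → (3,6,-5)
ρ-cycle length = 4 (tail of 1 descent step not counted)

4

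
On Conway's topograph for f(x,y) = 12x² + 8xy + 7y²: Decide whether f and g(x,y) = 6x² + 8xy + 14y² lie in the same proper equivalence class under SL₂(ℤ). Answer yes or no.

D₁ = -272, D₂ = -272
f: flip: (12,8,7)→(7,-8,12)
f: translate: b→6 (≡-8 mod 14), so (7,-8,12)→(7,6,11)
f: reduced (well bottom): (7,6,11) with a≤c, −a<b≤a
g: translate: b→-4 (≡8 mod 12), so (6,8,14)→(6,-4,12)
g: reduced (well bottom): (6,-4,12) with a≤c, −a<b≤a
reduced forms (7, 6, 11) vs (6, -4, 12) ⇒ inequivalent

no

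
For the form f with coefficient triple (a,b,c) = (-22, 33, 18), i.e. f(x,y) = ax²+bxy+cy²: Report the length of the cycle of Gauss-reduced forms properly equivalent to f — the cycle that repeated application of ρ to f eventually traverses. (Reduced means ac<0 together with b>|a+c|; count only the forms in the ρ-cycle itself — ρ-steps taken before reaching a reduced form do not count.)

D = 2673, ⌊√D⌋ = 51
river: ρ → (18,39,-16)
river: ρ → (-16,25,32)
river: ρ → (32,39,-9)
river: ρ → (-9,51,2)
river: ρ → (2,49,-34)
river: ρ → (-34,19,17)
river: ρ → (17,49,-4)
river: ρ → (-4,47,29)
river: ρ → (29,11,-22)
river: ρ → (-22,33,18)
ρ-cycle length = 10 (tail of 0 descent steps not counted)

10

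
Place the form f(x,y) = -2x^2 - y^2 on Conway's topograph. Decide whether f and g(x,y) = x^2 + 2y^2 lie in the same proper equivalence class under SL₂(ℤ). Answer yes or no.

D₁ = -8, D₂ = -8
f is negative-definite; reduce −f:
−f: flip: (2,0,1)→(1,0,2)
−f: reduced (well bottom): (1,0,2) with a≤c, −a<b≤a
flip sign back: reduced form of f is (-1,0,-2)
g: reduced (well bottom): (1,0,2) with a≤c, −a<b≤a
reduced forms (-1, 0, -2) vs (1, 0, 2) ⇒ inequivalent

no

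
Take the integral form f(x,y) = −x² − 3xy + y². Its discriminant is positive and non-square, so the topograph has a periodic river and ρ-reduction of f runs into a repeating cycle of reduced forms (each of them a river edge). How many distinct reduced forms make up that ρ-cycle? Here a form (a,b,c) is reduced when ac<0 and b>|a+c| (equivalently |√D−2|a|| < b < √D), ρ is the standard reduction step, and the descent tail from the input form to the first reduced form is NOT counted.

D = 13, ⌊√D⌋ = 3
descent: ρ → (1,3,-1)  [lands on river]
river: ρ → (-1,3,1)
ρ-cycle length = 2 (tail of 1 descent step not counted)

2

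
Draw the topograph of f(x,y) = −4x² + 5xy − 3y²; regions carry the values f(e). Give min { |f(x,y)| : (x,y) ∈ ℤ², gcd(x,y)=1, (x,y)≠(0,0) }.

translate: b→3 (≡-5 mod 8), so (4,-5,3)→(4,3,2)
flip: (4,3,2)→(2,-3,4)
translate: b→1 (≡-3 mod 4), so (2,-3,4)→(2,1,3)
reduced (well bottom): (2,1,3) with a≤c, −a<b≤a
well minimum |f| = |-2| = 2 (negative-definite)

2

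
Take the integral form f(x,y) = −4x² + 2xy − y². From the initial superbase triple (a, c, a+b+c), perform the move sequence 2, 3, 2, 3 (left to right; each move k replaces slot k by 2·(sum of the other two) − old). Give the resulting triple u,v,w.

start (-4,-1,-3) = (f(1,0),f(0,1),f(1,1))
replace slot 2: 2·((-4)+(-3)) − (-1) = -13 → (-4,-13,-3)
replace slot 3: 2·((-4)+(-13)) − (-3) = -31 → (-4,-13,-31)
replace slot 2: 2·((-4)+(-31)) − (-13) = -57 → (-4,-57,-31)
replace slot 3: 2·((-4)+(-57)) − (-31) = -91 → (-4,-57,-91)

-4,-57,-91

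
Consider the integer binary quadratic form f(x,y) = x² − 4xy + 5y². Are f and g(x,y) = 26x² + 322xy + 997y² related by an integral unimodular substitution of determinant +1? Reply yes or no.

D₁ = -4, D₂ = -4
f: translate: b→0 (≡-4 mod 2), so (1,-4,5)→(1,0,1)
f: reduced (well bottom): (1,0,1) with a≤c, −a<b≤a
g: translate: b→10 (≡322 mod 52), so (26,322,997)→(26,10,1)
g: flip: (26,10,1)→(1,-10,26)
g: translate: b→0 (≡-10 mod 2), so (1,-10,26)→(1,0,1)
g: reduced (well bottom): (1,0,1) with a≤c, −a<b≤a
reduced forms (1, 0, 1) vs (1, 0, 1) ⇒ equivalent

yes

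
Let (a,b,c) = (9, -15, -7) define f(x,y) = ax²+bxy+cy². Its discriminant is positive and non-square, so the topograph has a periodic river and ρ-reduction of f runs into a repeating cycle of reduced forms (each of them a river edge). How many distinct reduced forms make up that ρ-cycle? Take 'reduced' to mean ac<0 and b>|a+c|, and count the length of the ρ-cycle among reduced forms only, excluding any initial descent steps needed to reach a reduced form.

D = 477, ⌊√D⌋ = 21
descent: ρ → (-7,15,9)  [lands on river]
river: ρ → (9,21,-1)
river: ρ → (-1,21,9)
river: ρ → (9,15,-7)
river: ρ → (-7,13,11)
river: ρ → (11,9,-9)
river: ρ → (-9,9,11)
river: ρ → (11,13,-7)
ρ-cycle length = 8 (tail of 1 descent step not counted)

8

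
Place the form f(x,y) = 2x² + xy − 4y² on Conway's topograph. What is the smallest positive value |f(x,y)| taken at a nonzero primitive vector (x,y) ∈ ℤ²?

descent: ρ → (-4,-1,2)
descent: ρ → (2,5,-1)  [lands on river]
river: ρ → (-1,5,2)
river: ρ → (2,3,-3)
river: ρ → (-3,3,2)
closes: descent 2, river 4
min |a| on river = 1

1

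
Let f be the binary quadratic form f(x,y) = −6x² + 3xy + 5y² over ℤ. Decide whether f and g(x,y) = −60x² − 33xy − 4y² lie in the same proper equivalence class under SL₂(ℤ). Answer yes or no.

D₁ = 129, D₂ = 129
river cycle of f (length 10): (5, 7, -4), (-4, 9, 3), (3, 9, -4), (-4, 7, 5), (5, 3, -6), (-6, 9, 2), (2, 11, -1), (-1, 11, 2), (2, 9, -6), (-6, 3, 5)
river cycle of g (length 10): (-4, 9, 3), (3, 9, -4), (-4, 7, 5), (5, 3, -6), (-6, 9, 2), (2, 11, -1), (-1, 11, 2), (2, 9, -6), (-6, 3, 5), (5, 7, -4)
cycles coincide ⇒ equivalent

yes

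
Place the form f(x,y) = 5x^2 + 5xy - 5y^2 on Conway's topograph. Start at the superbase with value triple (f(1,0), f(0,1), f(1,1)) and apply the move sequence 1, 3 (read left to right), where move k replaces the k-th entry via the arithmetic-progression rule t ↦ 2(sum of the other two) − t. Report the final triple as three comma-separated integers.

start (5,-5,5) = (f(1,0),f(0,1),f(1,1))
replace slot 1: 2·((-5)+5) − 5 = -5 → (-5,-5,5)
replace slot 3: 2·((-5)+(-5)) − 5 = -25 → (-5,-5,-25)

-5,-5,-25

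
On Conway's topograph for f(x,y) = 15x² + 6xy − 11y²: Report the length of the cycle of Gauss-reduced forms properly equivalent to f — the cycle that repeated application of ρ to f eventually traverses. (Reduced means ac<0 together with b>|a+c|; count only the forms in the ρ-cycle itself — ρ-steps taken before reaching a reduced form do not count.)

D = 696, ⌊√D⌋ = 26
river: ρ → (-11,16,10)
river: ρ → (10,24,-3)
river: ρ → (-3,24,10)
river: ρ → (10,16,-11)
river: ρ → (-11,6,15)
river: ρ → (15,24,-2)
river: ρ → (-2,24,15)
river: ρ → (15,6,-11)
ρ-cycle length = 8 (tail of 0 descent steps not counted)

8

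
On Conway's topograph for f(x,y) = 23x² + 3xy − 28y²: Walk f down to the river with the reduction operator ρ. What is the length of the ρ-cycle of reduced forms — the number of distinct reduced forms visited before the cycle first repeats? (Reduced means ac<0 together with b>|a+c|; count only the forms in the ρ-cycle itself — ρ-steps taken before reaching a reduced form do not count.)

D = 2585, ⌊√D⌋ = 50
descent: ρ → (-28,-3,23)
descent: ρ → (23,49,-2)  [lands on river]
river: ρ → (-2,47,47)
river: ρ → (47,47,-2)
river: ρ → (-2,49,23)
river: ρ → (23,43,-8)
river: ρ → (-8,37,38)
river: ρ → (38,39,-7)
river: ρ → (-7,45,20)
river: ρ → (20,35,-17)
river: ρ → (-17,33,22)
river: ρ → (22,11,-28)
river: ρ → (-28,45,5)
river: ρ → (5,45,-28)
river: ρ → (-28,11,22)
river: ρ → (22,33,-17)
river: ρ → (-17,35,20)
river: ρ → (20,45,-7)
river: ρ → (-7,39,38)
river: ρ → (38,37,-8)
river: ρ → (-8,43,23)
ρ-cycle length = 20 (tail of 2 descent steps not counted)

20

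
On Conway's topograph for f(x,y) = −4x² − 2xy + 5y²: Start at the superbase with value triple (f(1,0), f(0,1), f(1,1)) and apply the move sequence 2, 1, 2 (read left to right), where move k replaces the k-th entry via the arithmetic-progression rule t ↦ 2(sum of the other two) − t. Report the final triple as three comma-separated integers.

start (-4,5,-1) = (f(1,0),f(0,1),f(1,1))
replace slot 2: 2·((-4)+(-1)) − 5 = -15 → (-4,-15,-1)
replace slot 1: 2·((-15)+(-1)) − (-4) = -28 → (-28,-15,-1)
replace slot 2: 2·((-28)+(-1)) − (-15) = -43 → (-28,-43,-1)

-28,-43,-1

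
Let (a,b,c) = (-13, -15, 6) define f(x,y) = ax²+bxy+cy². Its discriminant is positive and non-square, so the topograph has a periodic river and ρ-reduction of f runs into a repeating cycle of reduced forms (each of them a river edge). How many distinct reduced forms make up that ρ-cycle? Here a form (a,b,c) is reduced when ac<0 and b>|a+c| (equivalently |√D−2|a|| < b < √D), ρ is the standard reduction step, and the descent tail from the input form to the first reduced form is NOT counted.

D = 537, ⌊√D⌋ = 23
descent: ρ → (6,15,-13)  [lands on river]
river: ρ → (-13,11,8)
river: ρ → (8,21,-3)
river: ρ → (-3,21,8)
river: ρ → (8,11,-13)
river: ρ → (-13,15,6)
river: ρ → (6,21,-4)
river: ρ → (-4,19,11)
river: ρ → (11,3,-12)
river: ρ → (-12,21,2)
river: ρ → (2,23,-1)
river: ρ → (-1,23,2)
river: ρ → (2,21,-12)
river: ρ → (-12,3,11)
river: ρ → (11,19,-4)
river: ρ → (-4,21,6)
ρ-cycle length = 16 (tail of 1 descent step not counted)

16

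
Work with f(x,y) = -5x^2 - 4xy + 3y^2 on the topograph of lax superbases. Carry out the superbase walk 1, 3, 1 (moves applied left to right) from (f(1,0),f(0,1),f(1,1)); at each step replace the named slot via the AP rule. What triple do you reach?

start (-5,3,-6) = (f(1,0),f(0,1),f(1,1))
replace slot 1: 2·(3+(-6)) − (-5) = -1 → (-1,3,-6)
replace slot 3: 2·((-1)+3) − (-6) = 10 → (-1,3,10)
replace slot 1: 2·(3+10) − (-1) = 27 → (27,3,10)

27,3,10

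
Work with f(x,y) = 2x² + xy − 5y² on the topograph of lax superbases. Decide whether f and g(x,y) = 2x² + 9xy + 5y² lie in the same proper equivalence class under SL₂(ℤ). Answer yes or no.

D₁ = 41, D₂ = 41
river cycle of f (length 10): (2, 5, -2), (-2, 3, 4), (4, 5, -1), (-1, 5, 4), (4, 3, -2), (-2, 5, 2), (2, 3, -4), (-4, 5, 1), (1, 5, -4), (-4, 3, 2)
river cycle of g (length 10): (-2, 3, 4), (4, 5, -1), (-1, 5, 4), (4, 3, -2), (-2, 5, 2), (2, 3, -4), (-4, 5, 1), (1, 5, -4), (-4, 3, 2), (2, 5, -2)
cycles coincide ⇒ equivalent

yes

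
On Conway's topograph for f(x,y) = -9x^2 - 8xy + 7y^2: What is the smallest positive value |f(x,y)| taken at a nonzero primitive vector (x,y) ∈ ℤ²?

descent: ρ → (7,8,-9)  [lands on river]
river: ρ → (-9,10,6)
river: ρ → (6,14,-5)
river: ρ → (-5,16,3)
river: ρ → (3,14,-10)
river: ρ → (-10,6,7)
closes: descent 1, river 6
min |a| on river = 3

3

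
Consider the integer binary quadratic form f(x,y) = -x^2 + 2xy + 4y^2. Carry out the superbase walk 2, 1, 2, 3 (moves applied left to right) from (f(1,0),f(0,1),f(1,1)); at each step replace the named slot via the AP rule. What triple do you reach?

start (-1,4,5) = (f(1,0),f(0,1),f(1,1))
replace slot 2: 2·((-1)+5) − 4 = 4 → (-1,4,5)
replace slot 1: 2·(4+5) − (-1) = 19 → (19,4,5)
replace slot 2: 2·(19+5) − 4 = 44 → (19,44,5)
replace slot 3: 2·(19+44) − 5 = 121 → (19,44,121)

19,44,121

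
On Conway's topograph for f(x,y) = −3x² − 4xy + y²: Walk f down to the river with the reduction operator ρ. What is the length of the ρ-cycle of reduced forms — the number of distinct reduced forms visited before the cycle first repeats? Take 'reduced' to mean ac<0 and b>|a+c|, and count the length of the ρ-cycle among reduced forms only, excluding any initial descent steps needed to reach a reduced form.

D = 28, ⌊√D⌋ = 5
descent: ρ → (1,4,-3)  [lands on river]
river: ρ → (-3,2,2)
river: ρ → (2,2,-3)
river: ρ → (-3,4,1)
ρ-cycle length = 4 (tail of 1 descent step not counted)

4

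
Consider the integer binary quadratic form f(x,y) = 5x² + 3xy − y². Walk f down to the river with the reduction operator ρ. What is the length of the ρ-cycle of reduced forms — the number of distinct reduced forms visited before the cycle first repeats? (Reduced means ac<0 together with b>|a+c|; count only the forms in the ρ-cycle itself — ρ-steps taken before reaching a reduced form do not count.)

D = 29, ⌊√D⌋ = 5
descent: ρ → (-1,5,1)  [lands on river]
river: ρ → (1,5,-1)
ρ-cycle length = 2 (tail of 1 descent step not counted)

2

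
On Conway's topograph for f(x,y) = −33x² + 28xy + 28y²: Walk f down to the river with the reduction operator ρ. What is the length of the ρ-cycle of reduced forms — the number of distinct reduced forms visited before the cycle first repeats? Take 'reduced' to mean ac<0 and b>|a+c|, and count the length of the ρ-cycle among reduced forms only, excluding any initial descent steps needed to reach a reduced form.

D = 4480, ⌊√D⌋ = 66
river: ρ → (28,28,-33)
river: ρ → (-33,38,23)
river: ρ → (23,54,-17)
river: ρ → (-17,48,32)
river: ρ → (32,16,-33)
river: ρ → (-33,50,15)
river: ρ → (15,40,-48)
river: ρ → (-48,56,7)
river: ρ → (7,56,-48)
river: ρ → (-48,40,15)
river: ρ → (15,50,-33)
river: ρ → (-33,16,32)
river: ρ → (32,48,-17)
river: ρ → (-17,54,23)
river: ρ → (23,38,-33)
river: ρ → (-33,28,28)
ρ-cycle length = 16 (tail of 0 descent steps not counted)

16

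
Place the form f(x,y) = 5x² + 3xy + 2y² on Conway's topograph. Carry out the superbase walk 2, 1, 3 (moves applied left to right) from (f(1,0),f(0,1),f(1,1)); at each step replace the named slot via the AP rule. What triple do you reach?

start (5,2,10) = (f(1,0),f(0,1),f(1,1))
replace slot 2: 2·(5+10) − 2 = 28 → (5,28,10)
replace slot 1: 2·(28+10) − 5 = 71 → (71,28,10)
replace slot 3: 2·(71+28) − 10 = 188 → (71,28,188)

71,28,188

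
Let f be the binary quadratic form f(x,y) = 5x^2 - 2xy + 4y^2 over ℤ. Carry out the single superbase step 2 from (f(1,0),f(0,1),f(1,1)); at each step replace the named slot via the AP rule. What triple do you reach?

start (5,4,7) = (f(1,0),f(0,1),f(1,1))
replace slot 2: 2·(5+7) − 4 = 20 → (5,20,7)

5,20,7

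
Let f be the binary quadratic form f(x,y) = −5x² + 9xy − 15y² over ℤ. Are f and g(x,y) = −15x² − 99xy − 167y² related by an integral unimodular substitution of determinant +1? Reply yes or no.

D₁ = -219, D₂ = -219
f is negative-definite; reduce −f:
−f: translate: b→1 (≡-9 mod 10), so (5,-9,15)→(5,1,11)
−f: reduced (well bottom): (5,1,11) with a≤c, −a<b≤a
flip sign back: reduced form of f is (-5,-1,-11)
g is negative-definite; reduce −g:
−g: translate: b→9 (≡99 mod 30), so (15,99,167)→(15,9,5)
−g: flip: (15,9,5)→(5,-9,15)
−g: translate: b→1 (≡-9 mod 10), so (5,-9,15)→(5,1,11)
−g: reduced (well bottom): (5,1,11) with a≤c, −a<b≤a
flip sign back: reduced form of g is (-5,-1,-11)
reduced forms (-5, -1, -11) vs (-5, -1, -11) ⇒ equivalent

yes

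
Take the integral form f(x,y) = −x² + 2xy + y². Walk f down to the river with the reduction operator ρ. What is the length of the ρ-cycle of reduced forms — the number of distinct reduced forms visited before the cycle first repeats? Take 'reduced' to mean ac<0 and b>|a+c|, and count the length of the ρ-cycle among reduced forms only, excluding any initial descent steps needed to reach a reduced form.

D = 8, ⌊√D⌋ = 2
river: ρ → (1,2,-1)
river: ρ → (-1,2,1)
ρ-cycle length = 2 (tail of 0 descent steps not counted)

2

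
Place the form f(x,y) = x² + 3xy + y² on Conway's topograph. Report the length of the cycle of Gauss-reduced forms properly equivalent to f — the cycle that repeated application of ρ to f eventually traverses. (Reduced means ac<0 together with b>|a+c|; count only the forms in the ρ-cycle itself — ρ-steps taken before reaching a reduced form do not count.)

D = 5, ⌊√D⌋ = 2
descent: ρ → (1,1,-1)  [lands on river]
river: ρ → (-1,1,1)
ρ-cycle length = 2 (tail of 1 descent step not counted)

2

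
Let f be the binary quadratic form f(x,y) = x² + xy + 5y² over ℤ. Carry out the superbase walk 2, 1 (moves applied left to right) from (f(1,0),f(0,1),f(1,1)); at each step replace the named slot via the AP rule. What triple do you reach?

start (1,5,7) = (f(1,0),f(0,1),f(1,1))
replace slot 2: 2·(1+7) − 5 = 11 → (1,11,7)
replace slot 1: 2·(11+7) − 1 = 35 → (35,11,7)

35,11,7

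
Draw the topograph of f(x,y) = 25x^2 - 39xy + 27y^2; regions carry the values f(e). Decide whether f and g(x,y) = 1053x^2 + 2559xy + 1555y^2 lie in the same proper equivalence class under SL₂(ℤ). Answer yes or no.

D₁ = -1179, D₂ = -1179
f: translate: b→11 (≡-39 mod 50), so (25,-39,27)→(25,11,13)
f: flip: (25,11,13)→(13,-11,25)
f: reduced (well bottom): (13,-11,25) with a≤c, −a<b≤a
g: translate: b→453 (≡2559 mod 2106), so (1053,2559,1555)→(1053,453,49)
g: flip: (1053,453,49)→(49,-453,1053)
g: translate: b→37 (≡-453 mod 98), so (49,-453,1053)→(49,37,13)
g: flip: (49,37,13)→(13,-37,49)
g: translate: b→-11 (≡-37 mod 26), so (13,-37,49)→(13,-11,25)
g: reduced (well bottom): (13,-11,25) with a≤c, −a<b≤a
reduced forms (13, -11, 25) vs (13, -11, 25) ⇒ equivalent

yes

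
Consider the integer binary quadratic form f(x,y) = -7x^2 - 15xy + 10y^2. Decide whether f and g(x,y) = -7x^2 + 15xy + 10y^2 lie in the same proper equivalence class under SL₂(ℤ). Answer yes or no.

D₁ = 505, D₂ = 505
river cycle of f (length 8): (10, 15, -7), (-7, 13, 12), (12, 11, -8), (-8, 21, 2), (2, 19, -18), (-18, 17, 3), (3, 19, -12), (-12, 5, 10)
river cycle of g (length 8): (10, 5, -12), (-12, 19, 3), (3, 17, -18), (-18, 19, 2), (2, 21, -8), (-8, 11, 12), (12, 13, -7), (-7, 15, 10)
cycles differ ⇒ inequivalent

no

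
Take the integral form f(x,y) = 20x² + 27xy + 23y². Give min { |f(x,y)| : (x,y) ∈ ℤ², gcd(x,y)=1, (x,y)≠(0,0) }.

translate: b→-13 (≡27 mod 40), so (20,27,23)→(20,-13,16)
flip: (20,-13,16)→(16,13,20)
reduced (well bottom): (16,13,20) with a≤c, −a<b≤a
well minimum = a = 16

16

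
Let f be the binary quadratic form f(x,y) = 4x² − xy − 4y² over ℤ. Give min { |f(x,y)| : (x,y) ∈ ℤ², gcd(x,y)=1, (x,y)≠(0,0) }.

descent: ρ → (-4,1,4)  [lands on river]
river: ρ → (4,7,-1)
river: ρ → (-1,7,4)
river: ρ → (4,1,-4)
river: ρ → (-4,7,1)
river: ρ → (1,7,-4)
closes: descent 1, river 6
min |a| on river = 1

1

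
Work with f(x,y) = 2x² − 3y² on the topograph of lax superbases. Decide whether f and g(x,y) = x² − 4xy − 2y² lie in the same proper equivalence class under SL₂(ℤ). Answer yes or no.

D₁ = 24, D₂ = 24
river cycle of f (length 2): (2, 4, -1), (-1, 4, 2)
river cycle of g (length 2): (-2, 4, 1), (1, 4, -2)
cycles differ ⇒ inequivalent

no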